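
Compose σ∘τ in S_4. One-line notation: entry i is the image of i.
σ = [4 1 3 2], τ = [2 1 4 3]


σ∘τ: apply τ first, then σ
1 →τ 2 →σ 1
2 →τ 1 →σ 4
3 →τ 4 →σ 2
4 →τ 3 →σ 3

σ∘τ = [1 4 2 3]


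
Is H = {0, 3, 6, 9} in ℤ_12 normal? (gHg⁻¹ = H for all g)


H = {0, 3, 6, 9} in ℤ_12
ℤ_12 is abelian; every subgroup of an abelian group is normal

Yes, normal subgroup


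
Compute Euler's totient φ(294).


Factor n: 294 = 2 × 3 × 7^2
φ(n) = n · ∏(1 - 1/p) over distinct primes p | n
φ(294) = 294 · (1 - 1/2) · (1 - 1/3) · (1 - 1/7) = 84

φ(294) = 84


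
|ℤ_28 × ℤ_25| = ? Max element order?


|ℤ_28 × ℤ_25| = 28 × 25 = 700
Max element order = lcm(28,25) = 700
Cyclic? Yes (gcd=1)

|ℤ_28×ℤ_25| = 700, max element order = 700


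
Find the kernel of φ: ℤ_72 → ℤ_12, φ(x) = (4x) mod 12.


Kernel = preimage of identity
ker(φ) = {x ∈ ℤ_72 : 4x ≡ 0 (mod 12)}. Since 12 | 72, φ is well-defined. The kernel is the cyclic subgroup ⟨3⟩ of ℤ_72 (order 24), i.e. {0, 3, 6, 9, 12, 15, 18, 21, 24, 27, 30, 33, 36, 39, 42, 45, 48, 51, 54, 57, 60, 63, 66, 69}

ker(φ) = {0, 3, 6, 9, 12, 15, 18, 21, 24, 27, 30, 33, 36, 39, 42, 45, 48, 51, 54, 57, 60, 63, 66, 69}


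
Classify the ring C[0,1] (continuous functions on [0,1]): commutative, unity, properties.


pointwise +,× is commutative with unity (constant 1); but bump functions with disjoint support multiply to 0 — zero divisors, so not an integral domain
Commutative: Yes
Integral domain: No
Has unity: Yes

C[0,1] (continuous functions on [0,1]): Commutative=Yes, Unity=Yes


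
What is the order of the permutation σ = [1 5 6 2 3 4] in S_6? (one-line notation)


Cycle decomposition: (2 5 3 6 4)
Cycle lengths: 5
Order = lcm(5) = 5

ord(σ) = 5


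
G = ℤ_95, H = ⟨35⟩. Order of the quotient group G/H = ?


|⟨35⟩| = n / gcd(35, 95) = 95 / 5 = 19
H is normal (ℤ_95 is abelian).
|G/H| = |G| / |H| = 95 / 19 = 5

|G/H| = 5


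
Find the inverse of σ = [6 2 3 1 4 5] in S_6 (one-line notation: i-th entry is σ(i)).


To find σ⁻¹, swap domain and range:
σ(1) = 6 → σ⁻¹(6) = 1
σ(2) = 2 → σ⁻¹(2) = 2
σ(3) = 3 → σ⁻¹(3) = 3
σ(4) = 1 → σ⁻¹(1) = 4
σ(5) = 4 → σ⁻¹(4) = 5
σ(6) = 5 → σ⁻¹(5) = 6

σ⁻¹ = [4 2 3 5 6 1]


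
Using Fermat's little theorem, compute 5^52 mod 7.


Fermat's little theorem: if p is prime and gcd(a,p)=1, then a^(p-1) ≡ 1 (mod p)
p = 7 is prime, gcd(5,7) = 1
Reduce exponent: 52 mod 6 = 4
So 5^52 ≡ 5^4 (mod 7)
5^4 mod 7 = 2

5^52 ≡ 2 (mod 7)


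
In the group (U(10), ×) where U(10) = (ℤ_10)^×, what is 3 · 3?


Operation: multiplication mod 10
3 · 3 = (a × b) mod 10 with a = 3, b = 3

3 · 3 = 9


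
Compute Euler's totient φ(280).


Factor n: 280 = 2^3 × 5 × 7
φ(n) = n · ∏(1 - 1/p) over distinct primes p | n
φ(280) = 280 · (1 - 1/2) · (1 - 1/5) · (1 - 1/7) = 96

φ(280) = 96


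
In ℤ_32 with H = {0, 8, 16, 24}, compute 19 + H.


19 + H = {19 + h (mod 32) : h ∈ H}
19+0=19, 19+8=27, 19+16=3, 19+24=11
19 + H = {3, 11, 19, 27} = 3 + H

19 + H = {3, 11, 19, 27}


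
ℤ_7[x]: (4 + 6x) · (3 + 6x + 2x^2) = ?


Expand and collect like terms; reduce coefficients mod 7:
x^0: 4·3 = 12 ≡ 5 (mod 7)
x^1: 4·6 + 6·3 = 42 ≡ 0 (mod 7)
x^2: 4·2 + 6·6 = 44 ≡ 2 (mod 7)
x^3: 6·2 = 12 ≡ 5 (mod 7)
Result: 5 + 2x^2 + 5x^3

f · g = 5 + 2x^2 + 5x^3


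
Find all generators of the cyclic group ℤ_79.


g generates ℤ_n iff gcd(g,n) = 1
Prime factors of 79: 79
Generators are g ∈ {1,...,78} not divisible by any of these primes.
Generators: {1, 2, 3, 4, 5, 6, 7, 8, 9, 10, 11, 12, 13, 14, 15, 16, 17, 18, 19, 20, 21, 22, 23, 24, 25, 26, 27, 28, 29, 30, 31, 32, 33, 34, 35, 36, 37, 38, 39, 40, 41, 42, 43, 44, 45, 46, 47, 48, 49, 50, 51, 52, 53, 54, 55, 56, 57, 58, 59, 60, 61, 62, 63, 64, 65, 66, 67, 68, 69, 70, 71, 72, 73, 74, 75, 76, 77, 78}
Number of generators = φ(79) = 78

Generators of ℤ_79 = {1, 2, 3, 4, 5, 6, 7, 8, 9, 10, 11, 12, 13, 14, 15, 16, 17, 18, 19, 20, 21, 22, 23, 24, 25, 26, 27, 28, 29, 30, 31, 32, 33, 34, 35, 36, 37, 38, 39, 40, 41, 42, 43, 44, 45, 46, 47, 48, 49, 50, 51, 52, 53, 54, 55, 56, 57, 58, 59, 60, 61, 62, 63, 64, 65, 66, 67, 68, 69, 70, 71, 72, 73, 74, 75, 76, 77, 78}


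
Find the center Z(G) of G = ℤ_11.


Z(G) = {g ∈ G | gx = xg for all x ∈ G}
ℤ_11 is abelian, so Z(G) = G

Z(ℤ_11) = ℤ_11


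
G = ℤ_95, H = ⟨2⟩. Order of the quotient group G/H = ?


|⟨2⟩| = n / gcd(2, 95) = 95 / 1 = 95
H is normal (ℤ_95 is abelian).
|G/H| = |G| / |H| = 95 / 95 = 1

|G/H| = 1


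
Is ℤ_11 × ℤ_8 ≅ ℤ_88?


Comparing ℤ_11 × ℤ_8 and ℤ_88:
gcd(11,8) = 1, so ℤ_11 × ℤ_8 ≅ ℤ_88 (CRT)

Yes, ℤ_11 × ℤ_8 ≅ ℤ_88


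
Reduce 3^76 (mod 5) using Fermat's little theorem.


Fermat's little theorem: if p is prime and gcd(a,p)=1, then a^(p-1) ≡ 1 (mod p)
p = 5 is prime, gcd(3,5) = 1
Reduce exponent: 76 mod 4 = 0
So 3^76 ≡ 3^0 (mod 5)
3^0 = 1

3^76 ≡ 1 (mod 5)


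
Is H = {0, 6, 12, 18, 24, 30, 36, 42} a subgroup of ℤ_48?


Subgroup test for H = {0, 6, 12, 18, 24, 30, 36, 42} in (ℤ_48, +):
(1) 0 ∈ H? Yes
(2) Closure: for all a,b ∈ H, (a+b) mod 48 ∈ H? Yes
(3) Inverses: for all a ∈ H, -a mod 48 ∈ H? Yes

Yes, H is a subgroup of ℤ_48


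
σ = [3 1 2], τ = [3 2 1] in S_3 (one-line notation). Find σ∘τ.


σ∘τ: apply τ first, then σ
1 →τ 3 →σ 2
2 →τ 2 →σ 1
3 →τ 1 →σ 3

σ∘τ = [2 1 3]


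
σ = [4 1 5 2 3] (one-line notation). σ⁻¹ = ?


To find σ⁻¹, swap domain and range:
σ(1) = 4 → σ⁻¹(4) = 1
σ(2) = 1 → σ⁻¹(1) = 2
σ(3) = 5 → σ⁻¹(5) = 3
σ(4) = 2 → σ⁻¹(2) = 4
σ(5) = 3 → σ⁻¹(3) = 5

σ⁻¹ = [2 4 5 1 3]


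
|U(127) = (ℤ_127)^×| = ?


U(n) is the group of units mod n; |U(n)| = φ(n)
|U(127)| = φ(127) = 126

|U(127) = (ℤ_127)^×| = 126


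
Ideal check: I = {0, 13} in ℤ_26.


Check ideal conditions for I = {0, 13} in ℤ_26:
(1) I is an additive subgroup? Yes
(2) For r ∈ ℤ_26 and a ∈ I: r·a ∈ I? Yes

Yes, I is an ideal of ℤ_26


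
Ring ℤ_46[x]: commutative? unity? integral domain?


ℤ_46 has zero divisors (2·23 ≡ 0), and these lift to constant zero divisors in ℤ_46[x]; so not an integral domain
Commutative: Yes
Integral domain: No
Has unity: Yes

ℤ_46[x]: Commutative=Yes, Unity=Yes


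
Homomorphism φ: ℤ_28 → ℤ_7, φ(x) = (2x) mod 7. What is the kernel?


Kernel = preimage of identity
ker(φ) = {x ∈ ℤ_28 : 2x ≡ 0 (mod 7)}. Since 7 | 28, φ is well-defined. The kernel is the cyclic subgroup ⟨7⟩ of ℤ_28 (order 4), i.e. {0, 7, 14, 21}

ker(φ) = {0, 7, 14, 21}


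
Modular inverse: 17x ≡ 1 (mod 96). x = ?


Use the extended Euclidean algorithm to write 1 = 17·s + 96·t; then s mod 96 is the inverse.
Euclidean algorithm:
  17 = 0·96 + 17
  96 = 5·17 + 11
  17 = 1·11 + 6
  11 = 1·6 + 5
  6 = 1·5 + 1
  5 = 5·1 + 0
gcd(17,96) = 1
Back-substitution gives: 17·(17) + 96·(-3) = 1
So 17⁻¹ ≡ 17 ≡ 17 (mod 96)
Check: 17 × 17 = 289 ≡ 1 (mod 96) ✓

17⁻¹ ≡ 17 (mod 96)


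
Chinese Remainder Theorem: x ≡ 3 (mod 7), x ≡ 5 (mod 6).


m₁ = 7, m₂ = 6, gcd = 1, so CRT applies. M = m₁·m₂ = 42
Let M₁ = M/m₁ = 6, M₂ = M/m₂ = 7
Find y₁ ≡ M₁⁻¹ (mod m₁): 6⁻¹ ≡ 6 (mod 7)
Find y₂ ≡ M₂⁻¹ (mod m₂): 7⁻¹ ≡ 1 (mod 6)
x = a₁·M₁·y₁ + a₂·M₂·y₂ = 3·6·6 + 5·7·1 = 143
Reduce mod 42: x ≡ 17
Check: 17 mod 7 = 3 ✓, 17 mod 6 = 5 ✓

x ≡ 17 (mod 42)


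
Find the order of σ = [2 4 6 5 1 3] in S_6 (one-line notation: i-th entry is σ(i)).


Cycle decomposition: (1 2 4 5) (3 6)
Cycle lengths: 4, 2
Order = lcm(4, 2) = 4

ord(σ) = 4


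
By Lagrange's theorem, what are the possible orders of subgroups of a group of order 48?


Lagrange's theorem: |H| divides |G|
|G| = 48
Divisors of 48: 1, 2, 3, 4, 6, 8, 12, 16, 24, 48

Possible subgroup orders: {1, 2, 3, 4, 6, 8, 12, 16, 24, 48}


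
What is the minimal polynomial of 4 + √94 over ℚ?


Let α = 4 + √94. Then α - 4 = √94, so (α - 4)² = 94, giving α² - 8α - 78 = 0. Degree 2 and α ∉ ℚ, so this is the minimal polynomial.

Minimal polynomial: x² - 8x - 78


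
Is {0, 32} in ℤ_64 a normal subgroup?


H = {0, 32} in ℤ_64
ℤ_64 is abelian; every subgroup of an abelian group is normal

Yes, normal subgroup


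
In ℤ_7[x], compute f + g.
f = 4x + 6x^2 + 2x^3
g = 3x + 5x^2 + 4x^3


Add coefficients mod 7:
x^0: 0 + 0 = 0 (mod 7)
x^1: 4 + 3 = 0 (mod 7)
x^2: 6 + 5 = 4 (mod 7)
x^3: 2 + 4 = 6 (mod 7)
Result: 4x^2 + 6x^3

f + g = 4x^2 + 6x^3


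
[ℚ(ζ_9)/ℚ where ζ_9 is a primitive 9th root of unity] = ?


[ℚ(ζ_n):ℚ] = deg Φ_n(x) = φ(n). Here φ(9) = 6

[ℚ(ζ_9)/ℚ where ζ_9 is a primitive 9th root of unity] = 6


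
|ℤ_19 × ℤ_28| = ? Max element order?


|ℤ_19 × ℤ_28| = 19 × 28 = 532
Max element order = lcm(19,28) = 532
Cyclic? Yes (gcd=1)

|ℤ_19×ℤ_28| = 532, max element order = 532


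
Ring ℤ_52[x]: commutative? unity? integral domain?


ℤ_52 has zero divisors (2·26 ≡ 0), and these lift to constant zero divisors in ℤ_52[x]; so not an integral domain
Commutative: Yes
Integral domain: No
Has unity: Yes

ℤ_52[x]: Commutative=Yes, Unity=Yes


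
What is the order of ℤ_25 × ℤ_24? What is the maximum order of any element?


|ℤ_25 × ℤ_24| = 25 × 24 = 600
Max element order = lcm(25,24) = 600
Cyclic? Yes (gcd=1)

|ℤ_25×ℤ_24| = 600, max element order = 600


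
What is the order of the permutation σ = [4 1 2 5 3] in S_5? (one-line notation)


Cycle decomposition: (1 4 5 3 2)
Cycle lengths: 5
Order = lcm(5) = 5

ord(σ) = 5


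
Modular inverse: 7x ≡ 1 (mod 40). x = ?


Use the extended Euclidean algorithm to write 1 = 7·s + 40·t; then s mod 40 is the inverse.
Euclidean algorithm:
  7 = 0·40 + 7
  40 = 5·7 + 5
  7 = 1·5 + 2
  5 = 2·2 + 1
  2 = 2·1 + 0
gcd(7,40) = 1
Back-substitution gives: 7·(-17) + 40·(3) = 1
So 7⁻¹ ≡ -17 ≡ 23 (mod 40)
Check: 7 × 23 = 161 ≡ 1 (mod 40) ✓

7⁻¹ ≡ 23 (mod 40)


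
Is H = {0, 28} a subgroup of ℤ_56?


Subgroup test for H = {0, 28} in (ℤ_56, +):
(1) 0 ∈ H? Yes
(2) Closure: for all a,b ∈ H, (a+b) mod 56 ∈ H? Yes
(3) Inverses: for all a ∈ H, -a mod 56 ∈ H? Yes

Yes, H is a subgroup of ℤ_56


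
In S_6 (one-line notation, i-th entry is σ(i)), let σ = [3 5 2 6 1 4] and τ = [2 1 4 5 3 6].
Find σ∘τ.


σ∘τ: apply τ first, then σ
1 →τ 2 →σ 5
2 →τ 1 →σ 3
3 →τ 4 →σ 6
4 →τ 5 →σ 1
5 →τ 3 →σ 2
6 →τ 6 →σ 4

σ∘τ = [5 3 6 1 2 4]


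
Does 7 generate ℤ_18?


g generates ℤ_n iff gcd(g, n) = 1
gcd(7, 18) = 1
Since gcd = 1, 7 is a generator.

Yes, 7 generates ℤ_18


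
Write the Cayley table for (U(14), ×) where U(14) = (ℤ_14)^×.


Elements: {1, 3, 5, 9, 11, 13}
Operation: multiplication mod 14
Entry (a, b) = (a × b) mod 14

Cayley table:
   |  1 |  3 |  5 |  9 | 11 | 13
 1 |  1 |  3 |  5 |  9 | 11 | 13
 3 |  3 |  9 |  1 | 13 |  5 | 11
 5 |  5 |  1 | 11 |  3 | 13 |  9
 9 |  9 | 13 |  3 | 11 |  1 |  5
11 | 11 |  5 | 13 |  1 |  9 |  3
13 | 13 | 11 |  9 |  5 |  3 |  1


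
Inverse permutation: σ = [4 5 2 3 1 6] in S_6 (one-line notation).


To find σ⁻¹, swap domain and range:
σ(1) = 4 → σ⁻¹(4) = 1
σ(2) = 5 → σ⁻¹(5) = 2
σ(3) = 2 → σ⁻¹(2) = 3
σ(4) = 3 → σ⁻¹(3) = 4
σ(5) = 1 → σ⁻¹(1) = 5
σ(6) = 6 → σ⁻¹(6) = 6

σ⁻¹ = [5 3 4 1 2 6]


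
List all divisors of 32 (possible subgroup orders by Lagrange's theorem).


Lagrange's theorem: |H| divides |G|
|G| = 32
Divisors of 32: 1, 2, 4, 8, 16, 32

Possible subgroup orders: {1, 2, 4, 8, 16, 32}


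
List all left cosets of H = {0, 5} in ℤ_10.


H = {0, 5}, |H| = 2
Number of cosets = |G|/|H| = 10/2 = 5
0 + H = {0, 5}
1 + H = {1, 6}
2 + H = {2, 7}
3 + H = {3, 8}
4 + H = {4, 9}

Cosets: 0+H={0,5}; 1+H={1,6}; 2+H={2,7}; 3+H={3,8}; 4+H={4,9}


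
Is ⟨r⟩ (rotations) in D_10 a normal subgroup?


H = ⟨r⟩ (rotations) in D_10
The rotation subgroup ⟨r⟩ has index 2 in D_10, so it is normal

Yes, normal subgroup


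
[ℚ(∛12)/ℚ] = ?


∛12 has minimal polynomial x³ - 12 (irreducible over ℚ since 12 is not a perfect cube)

[ℚ(∛12)/ℚ] = 3


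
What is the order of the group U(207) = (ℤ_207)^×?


U(n) is the group of units mod n; |U(n)| = φ(n)
|U(207)| = φ(207) = 132

|U(207) = (ℤ_207)^×| = 132


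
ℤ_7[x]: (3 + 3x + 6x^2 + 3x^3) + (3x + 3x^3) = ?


Add coefficients mod 7:
x^0: 3 + 0 = 3 (mod 7)
x^1: 3 + 3 = 6 (mod 7)
x^2: 6 + 0 = 6 (mod 7)
x^3: 3 + 3 = 6 (mod 7)
Result: 3 + 6x + 6x^2 + 6x^3

f + g = 3 + 6x + 6x^2 + 6x^3


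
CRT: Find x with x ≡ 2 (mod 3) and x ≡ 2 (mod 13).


m₁ = 3, m₂ = 13, gcd = 1, so CRT applies. M = m₁·m₂ = 39
Let M₁ = M/m₁ = 13, M₂ = M/m₂ = 3
Find y₁ ≡ M₁⁻¹ (mod m₁): 13⁻¹ ≡ 1 (mod 3)
Find y₂ ≡ M₂⁻¹ (mod m₂): 3⁻¹ ≡ 9 (mod 13)
x = a₁·M₁·y₁ + a₂·M₂·y₂ = 2·13·1 + 2·3·9 = 80
Reduce mod 39: x ≡ 2
Check: 2 mod 3 = 2 ✓, 2 mod 13 = 2 ✓

x ≡ 2 (mod 39)


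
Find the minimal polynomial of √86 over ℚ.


√86 satisfies x² - 86 = 0, irreducible over ℚ since 86 is squarefree

Minimal polynomial: x² - 86


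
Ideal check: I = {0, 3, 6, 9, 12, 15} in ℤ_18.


Check ideal conditions for I = {0, 3, 6, 9, 12, 15} in ℤ_18:
(1) I is an additive subgroup? Yes
(2) For r ∈ ℤ_18 and a ∈ I: r·a ∈ I? Yes

Yes, I is an ideal of ℤ_18


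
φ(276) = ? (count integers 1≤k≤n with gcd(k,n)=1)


Factor n: 276 = 2^2 × 3 × 23
φ(n) = n · ∏(1 - 1/p) over distinct primes p | n
φ(276) = 276 · (1 - 1/2) · (1 - 1/3) · (1 - 1/23) = 88

φ(276) = 88


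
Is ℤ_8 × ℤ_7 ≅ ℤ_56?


Comparing ℤ_8 × ℤ_7 and ℤ_56:
gcd(8,7) = 1, so ℤ_8 × ℤ_7 ≅ ℤ_56 (CRT)

Yes, ℤ_8 × ℤ_7 ≅ ℤ_56


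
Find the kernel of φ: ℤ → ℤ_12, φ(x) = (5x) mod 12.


Kernel = preimage of identity
ker(φ) = {x ∈ ℤ : 5x ≡ 0 (mod 12)}. gcd(5,12) = 1, so 5x ≡ 0 (mod 12) ⟺ x ≡ 0 (mod 12/1 = 12). Hence ker(φ) = 12ℤ

ker(φ) = 12ℤ


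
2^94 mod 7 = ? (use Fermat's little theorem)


Fermat's little theorem: if p is prime and gcd(a,p)=1, then a^(p-1) ≡ 1 (mod p)
p = 7 is prime, gcd(2,7) = 1
Reduce exponent: 94 mod 6 = 4
So 2^94 ≡ 2^4 (mod 7)
2^4 mod 7 = 2

2^94 ≡ 2 (mod 7)


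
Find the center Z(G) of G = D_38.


Z(G) = {g ∈ G | gx = xg for all x ∈ G}
For even n, Z(D_n) = {e, r^(n/2)}: the 180° rotation r^19 commutes with every reflection and rotation

Z(D_38) = {e, r^19}


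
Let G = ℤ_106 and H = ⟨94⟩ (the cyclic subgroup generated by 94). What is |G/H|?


|⟨94⟩| = n / gcd(94, 106) = 106 / 2 = 53
H is normal (ℤ_106 is abelian).
|G/H| = |G| / |H| = 106 / 53 = 2

|G/H| = 2


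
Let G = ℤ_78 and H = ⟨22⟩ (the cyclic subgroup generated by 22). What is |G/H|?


|⟨22⟩| = n / gcd(22, 78) = 78 / 2 = 39
H is normal (ℤ_78 is abelian).
|G/H| = |G| / |H| = 78 / 39 = 2

|G/H| = 2


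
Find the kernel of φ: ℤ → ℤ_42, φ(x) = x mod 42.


Kernel = preimage of identity
ker(φ) = {x ∈ ℤ : x ≡ 0 (mod 42)} = 42ℤ = {0, ±42, ±84, ...}

ker(φ) = 42ℤ


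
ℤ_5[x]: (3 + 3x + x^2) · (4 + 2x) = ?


Expand and collect like terms; reduce coefficients mod 5:
x^0: 3·4 = 12 ≡ 2 (mod 5)
x^1: 3·2 + 3·4 = 18 ≡ 3 (mod 5)
x^2: 3·2 + 1·4 = 10 ≡ 0 (mod 5)
x^3: 1·2 = 2 ≡ 2 (mod 5)
Result: 2 + 3x + 2x^3

f · g = 2 + 3x + 2x^3


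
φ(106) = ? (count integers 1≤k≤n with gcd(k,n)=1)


Factor n: 106 = 2 × 53
φ(n) = n · ∏(1 - 1/p) over distinct primes p | n
φ(106) = 106 · (1 - 1/2) · (1 - 1/53) = 52

φ(106) = 52


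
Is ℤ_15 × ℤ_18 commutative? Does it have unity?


Direct product ring; commutative with unity (1,1); but (1,0)·(0,1) = (0,0) gives zero divisors, so not an integral domain
Commutative: Yes
Integral domain: No
Has unity: Yes

ℤ_15 × ℤ_18: Commutative=Yes, Unity=Yes


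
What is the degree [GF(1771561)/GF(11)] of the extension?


GF(1771561) = GF(11^6), so the extension degree is 6

[GF(1771561)/GF(11)] = 6


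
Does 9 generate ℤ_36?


g generates ℤ_n iff gcd(g, n) = 1
gcd(9, 36) = 9
Since gcd = 9 ≠ 1, ⟨9⟩ has order 4 < 36, so 9 is not a generator.

No, 9 does not generate ℤ_36


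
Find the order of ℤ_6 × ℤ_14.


|A × B| = |A| · |B|
|ℤ_6 × ℤ_14| = 6 × 14 = 84

|ℤ_6 × ℤ_14| = 84


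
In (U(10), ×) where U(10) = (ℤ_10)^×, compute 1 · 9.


Operation: multiplication mod 10
1 · 9 = (a × b) mod 10 with a = 1, b = 9

1 · 9 = 9


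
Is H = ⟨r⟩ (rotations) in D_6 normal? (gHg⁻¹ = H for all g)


H = ⟨r⟩ (rotations) in D_6
The rotation subgroup ⟨r⟩ has index 2 in D_6, so it is normal

Yes, normal subgroup


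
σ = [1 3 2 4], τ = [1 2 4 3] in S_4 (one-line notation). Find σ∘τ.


σ∘τ: apply τ first, then σ
1 →τ 1 →σ 1
2 →τ 2 →σ 3
3 →τ 4 →σ 4
4 →τ 3 →σ 2

σ∘τ = [1 3 4 2]


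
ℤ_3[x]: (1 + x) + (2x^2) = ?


Add coefficients mod 3:
x^0: 1 + 0 = 1 (mod 3)
x^1: 1 + 0 = 1 (mod 3)
x^2: 0 + 2 = 2 (mod 3)
Result: 1 + x + 2x^2

f + g = 1 + x + 2x^2


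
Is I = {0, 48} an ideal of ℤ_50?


Check ideal conditions for I = {0, 48} in ℤ_50:
(1) I is an additive subgroup? No
(2) For r ∈ ℤ_50 and a ∈ I: r·a ∈ I? No  [counterexample: r=2, a=48, r·a mod 50 = 46 ∉ I]

No, I is not an ideal of ℤ_50


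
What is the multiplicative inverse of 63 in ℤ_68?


Use the extended Euclidean algorithm to write 1 = 63·s + 68·t; then s mod 68 is the inverse.
Euclidean algorithm:
  63 = 0·68 + 63
  68 = 1·63 + 5
  63 = 12·5 + 3
  5 = 1·3 + 2
  3 = 1·2 + 1
  2 = 2·1 + 0
gcd(63,68) = 1
Back-substitution gives: 63·(27) + 68·(-25) = 1
So 63⁻¹ ≡ 27 ≡ 27 (mod 68)
Check: 63 × 27 = 1701 ≡ 1 (mod 68) ✓

63⁻¹ ≡ 27 (mod 68)


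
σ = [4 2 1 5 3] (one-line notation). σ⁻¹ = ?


To find σ⁻¹, swap domain and range:
σ(1) = 4 → σ⁻¹(4) = 1
σ(2) = 2 → σ⁻¹(2) = 2
σ(3) = 1 → σ⁻¹(1) = 3
σ(4) = 5 → σ⁻¹(5) = 4
σ(5) = 3 → σ⁻¹(3) = 5

σ⁻¹ = [3 2 5 1 4]


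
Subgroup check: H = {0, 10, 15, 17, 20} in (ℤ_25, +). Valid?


Subgroup test for H = {0, 10, 15, 17, 20} in (ℤ_25, +):
(1) 0 ∈ H? Yes
(2) Closure: for all a,b ∈ H, (a+b) mod 25 ∈ H? No  [counterexample: 10 + 17 = 2 ∉ H]
(3) Inverses: for all a ∈ H, -a mod 25 ∈ H? No

No, H is not a subgroup of ℤ_25


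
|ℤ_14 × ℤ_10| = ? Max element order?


|ℤ_14 × ℤ_10| = 14 × 10 = 140
Max element order = lcm(14,10) = 70
Cyclic? No (gcd=2)

|ℤ_14×ℤ_10| = 140, max element order = 70


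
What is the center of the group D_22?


Z(G) = {g ∈ G | gx = xg for all x ∈ G}
For even n, Z(D_n) = {e, r^(n/2)}: the 180° rotation r^11 commutes with every reflection and rotation

Z(D_22) = {e, r^11}


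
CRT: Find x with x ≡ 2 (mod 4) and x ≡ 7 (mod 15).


m₁ = 4, m₂ = 15, gcd = 1, so CRT applies. M = m₁·m₂ = 60
Let M₁ = M/m₁ = 15, M₂ = M/m₂ = 4
Find y₁ ≡ M₁⁻¹ (mod m₁): 15⁻¹ ≡ 3 (mod 4)
Find y₂ ≡ M₂⁻¹ (mod m₂): 4⁻¹ ≡ 4 (mod 15)
x = a₁·M₁·y₁ + a₂·M₂·y₂ = 2·15·3 + 7·4·4 = 202
Reduce mod 60: x ≡ 22
Check: 22 mod 4 = 2 ✓, 22 mod 15 = 7 ✓

x ≡ 22 (mod 60)


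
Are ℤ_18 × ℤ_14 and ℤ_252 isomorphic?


Comparing ℤ_18 × ℤ_14 and ℤ_252:
gcd(18,14) = 2 ≠ 1. Max element order in ℤ_18×ℤ_14 is lcm(18,14) = 126 < 252, so it has no element of order 252

No, ℤ_18 × ℤ_14 ≇ ℤ_252


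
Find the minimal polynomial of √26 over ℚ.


√26 satisfies x² - 26 = 0, irreducible over ℚ since 26 is squarefree

Minimal polynomial: x² - 26


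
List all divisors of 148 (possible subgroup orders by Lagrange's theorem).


Lagrange's theorem: |H| divides |G|
|G| = 148
Divisors of 148: 1, 2, 4, 37, 74, 148

Possible subgroup orders: {1, 2, 4, 37, 74, 148}


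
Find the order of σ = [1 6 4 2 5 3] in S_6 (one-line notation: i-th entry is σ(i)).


Cycle decomposition: (2 6 3 4)
Cycle lengths: 4
Order = lcm(4) = 4

ord(σ) = 4


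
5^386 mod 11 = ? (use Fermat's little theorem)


Fermat's little theorem: if p is prime and gcd(a,p)=1, then a^(p-1) ≡ 1 (mod p)
p = 11 is prime, gcd(5,11) = 1
Reduce exponent: 386 mod 10 = 6
So 5^386 ≡ 5^6 (mod 11)
5^6 mod 11 = 5

5^386 ≡ 5 (mod 11)


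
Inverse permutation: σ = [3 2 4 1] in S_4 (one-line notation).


To find σ⁻¹, swap domain and range:
σ(1) = 3 → σ⁻¹(3) = 1
σ(2) = 2 → σ⁻¹(2) = 2
σ(3) = 4 → σ⁻¹(4) = 3
σ(4) = 1 → σ⁻¹(1) = 4

σ⁻¹ = [4 2 1 3]


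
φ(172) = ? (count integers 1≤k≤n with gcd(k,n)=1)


Factor n: 172 = 2^2 × 43
φ(n) = n · ∏(1 - 1/p) over distinct primes p | n
φ(172) = 172 · (1 - 1/2) · (1 - 1/43) = 84

φ(172) = 84


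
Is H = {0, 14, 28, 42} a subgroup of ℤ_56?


Subgroup test for H = {0, 14, 28, 42} in (ℤ_56, +):
(1) 0 ∈ H? Yes
(2) Closure: for all a,b ∈ H, (a+b) mod 56 ∈ H? Yes
(3) Inverses: for all a ∈ H, -a mod 56 ∈ H? Yes

Yes, H is a subgroup of ℤ_56


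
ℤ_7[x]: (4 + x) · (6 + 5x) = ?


Expand and collect like terms; reduce coefficients mod 7:
x^0: 4·6 = 24 ≡ 3 (mod 7)
x^1: 4·5 + 1·6 = 26 ≡ 5 (mod 7)
x^2: 1·5 = 5 ≡ 5 (mod 7)
Result: 3 + 5x + 5x^2

f · g = 3 + 5x + 5x^2


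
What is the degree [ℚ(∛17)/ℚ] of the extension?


∛17 has minimal polynomial x³ - 17 (irreducible over ℚ since 17 is not a perfect cube)

[ℚ(∛17)/ℚ] = 3


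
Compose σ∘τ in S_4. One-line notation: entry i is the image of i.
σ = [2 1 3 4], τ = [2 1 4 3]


σ∘τ: apply τ first, then σ
1 →τ 2 →σ 1
2 →τ 1 →σ 2
3 →τ 4 →σ 4
4 →τ 3 →σ 3

σ∘τ = [1 2 4 3]


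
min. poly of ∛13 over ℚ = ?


∛13 satisfies x³ - 13 = 0, irreducible over ℚ (no rational root; 13 is not a perfect cube)

Minimal polynomial: x³ - 13


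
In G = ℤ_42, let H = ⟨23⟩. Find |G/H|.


|⟨23⟩| = n / gcd(23, 42) = 42 / 1 = 42
H is normal (ℤ_42 is abelian).
|G/H| = |G| / |H| = 42 / 42 = 1

|G/H| = 1


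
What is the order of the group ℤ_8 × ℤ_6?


|A × B| = |A| · |B|
|ℤ_8 × ℤ_6| = 8 × 6 = 48

|ℤ_8 × ℤ_6| = 48


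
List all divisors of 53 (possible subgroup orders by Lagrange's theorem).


Lagrange's theorem: |H| divides |G|
|G| = 53
Divisors of 53: 1, 53

Possible subgroup orders: {1, 53}


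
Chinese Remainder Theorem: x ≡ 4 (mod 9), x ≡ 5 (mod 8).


m₁ = 9, m₂ = 8, gcd = 1, so CRT applies. M = m₁·m₂ = 72
Let M₁ = M/m₁ = 8, M₂ = M/m₂ = 9
Find y₁ ≡ M₁⁻¹ (mod m₁): 8⁻¹ ≡ 8 (mod 9)
Find y₂ ≡ M₂⁻¹ (mod m₂): 9⁻¹ ≡ 1 (mod 8)
x = a₁·M₁·y₁ + a₂·M₂·y₂ = 4·8·8 + 5·9·1 = 301
Reduce mod 72: x ≡ 13
Check: 13 mod 9 = 4 ✓, 13 mod 8 = 5 ✓

x ≡ 13 (mod 72)


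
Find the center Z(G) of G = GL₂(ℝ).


Z(G) = {g ∈ G | gx = xg for all x ∈ G}
Only scalar multiples of the identity commute with all invertible matrices

Z(GL₂(ℝ)) = {aI : a ∈ ℝ, a ≠ 0}


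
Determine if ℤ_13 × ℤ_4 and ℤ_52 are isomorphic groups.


Comparing ℤ_13 × ℤ_4 and ℤ_52:
gcd(13,4) = 1, so ℤ_13 × ℤ_4 ≅ ℤ_52 (CRT)

Yes, ℤ_13 × ℤ_4 ≅ ℤ_52


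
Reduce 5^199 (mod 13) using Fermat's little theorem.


Fermat's little theorem: if p is prime and gcd(a,p)=1, then a^(p-1) ≡ 1 (mod p)
p = 13 is prime, gcd(5,13) = 1
Reduce exponent: 199 mod 12 = 7
So 5^199 ≡ 5^7 (mod 13)
5^7 mod 13 = 8

5^199 ≡ 8 (mod 13)


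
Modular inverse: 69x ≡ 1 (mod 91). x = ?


Use the extended Euclidean algorithm to write 1 = 69·s + 91·t; then s mod 91 is the inverse.
Euclidean algorithm:
  69 = 0·91 + 69
  91 = 1·69 + 22
  69 = 3·22 + 3
  22 = 7·3 + 1
  3 = 3·1 + 0
gcd(69,91) = 1
Back-substitution gives: 69·(-29) + 91·(22) = 1
So 69⁻¹ ≡ -29 ≡ 62 (mod 91)
Check: 69 × 62 = 4278 ≡ 1 (mod 91) ✓

69⁻¹ ≡ 62 (mod 91)


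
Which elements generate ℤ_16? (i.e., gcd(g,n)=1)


g generates ℤ_n iff gcd(g,n) = 1
Checking each g ∈ {1,...,15}:
gcd(1,16) = 1
gcd(2,16) = 2
gcd(3,16) = 1
gcd(4,16) = 4
gcd(5,16) = 1
gcd(6,16) = 2
gcd(7,16) = 1
gcd(8,16) = 8
gcd(9,16) = 1
gcd(10,16) = 2
gcd(11,16) = 1
gcd(12,16) = 4
gcd(13,16) = 1
gcd(14,16) = 2
gcd(15,16) = 1
Generators: {1, 3, 5, 7, 9, 11, 13, 15}
Number of generators = φ(16) = 8

Generators of ℤ_16 = {1, 3, 5, 7, 9, 11, 13, 15}


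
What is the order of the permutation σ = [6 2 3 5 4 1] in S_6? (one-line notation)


Cycle decomposition: (1 6) (4 5)
Cycle lengths: 2, 2
Order = lcm(2, 2) = 2

ord(σ) = 2


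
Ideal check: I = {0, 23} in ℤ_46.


Check ideal conditions for I = {0, 23} in ℤ_46:
(1) I is an additive subgroup? Yes
(2) For r ∈ ℤ_46 and a ∈ I: r·a ∈ I? Yes

Yes, I is an ideal of ℤ_46


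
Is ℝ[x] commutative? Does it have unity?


Polynomial ring over ℝ (an integral domain) is a commutative integral domain with unity 1
Commutative: Yes
Integral domain: Yes
Has unity: Yes

ℝ[x]: Commutative=Yes, Unity=Yes


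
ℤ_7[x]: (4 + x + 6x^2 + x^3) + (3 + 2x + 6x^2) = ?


Add coefficients mod 7:
x^0: 4 + 3 = 0 (mod 7)
x^1: 1 + 2 = 3 (mod 7)
x^2: 6 + 6 = 5 (mod 7)
x^3: 1 + 0 = 1 (mod 7)
Result: 3x + 5x^2 + x^3

f + g = 3x + 5x^2 + x^3


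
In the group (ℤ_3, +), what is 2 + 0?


Operation: addition mod 3
2 + 0 = (a + b) mod 3 with a = 2, b = 0

2 + 0 = 2


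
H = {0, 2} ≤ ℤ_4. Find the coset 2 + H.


2 + H = {2 + h (mod 4) : h ∈ H}
2+0=2, 2+2=0
2 + H = {0, 2} = 0 + H

2 + H = {0, 2}


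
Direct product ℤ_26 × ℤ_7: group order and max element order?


|ℤ_26 × ℤ_7| = 26 × 7 = 182
Max element order = lcm(26,7) = 182
Cyclic? Yes (gcd=1)

|ℤ_26×ℤ_7| = 182, max element order = 182


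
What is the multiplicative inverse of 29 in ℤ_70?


Use the extended Euclidean algorithm to write 1 = 29·s + 70·t; then s mod 70 is the inverse.
Euclidean algorithm:
  29 = 0·70 + 29
  70 = 2·29 + 12
  29 = 2·12 + 5
  12 = 2·5 + 2
  5 = 2·2 + 1
  2 = 2·1 + 0
gcd(29,70) = 1
Back-substitution gives: 29·(29) + 70·(-12) = 1
So 29⁻¹ ≡ 29 ≡ 29 (mod 70)
Check: 29 × 29 = 841 ≡ 1 (mod 70) ✓

29⁻¹ ≡ 29 (mod 70)


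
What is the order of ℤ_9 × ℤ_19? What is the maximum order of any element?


|ℤ_9 × ℤ_19| = 9 × 19 = 171
Max element order = lcm(9,19) = 171
Cyclic? Yes (gcd=1)

|ℤ_9×ℤ_19| = 171, max element order = 171


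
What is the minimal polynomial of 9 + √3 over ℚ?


Let α = 9 + √3. Then α - 9 = √3, so (α - 9)² = 3, giving α² - 18α + 78 = 0. Degree 2 and α ∉ ℚ, so this is the minimal polynomial.

Minimal polynomial: x² - 18x + 78


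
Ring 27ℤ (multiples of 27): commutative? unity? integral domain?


27ℤ is a commutative ring under +,× but has no multiplicative identity (1 ∉ 27ℤ); it has no zero divisors, but without unity it is not an integral domain
Commutative: Yes
Integral domain: No
Has unity: No

27ℤ (multiples of 27): Commutative=Yes, Unity=No


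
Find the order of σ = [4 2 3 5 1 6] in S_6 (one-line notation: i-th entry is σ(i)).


Cycle decomposition: (1 4 5)
Cycle lengths: 3
Order = lcm(3) = 3

ord(σ) = 3


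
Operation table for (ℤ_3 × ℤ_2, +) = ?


Elements: {(0,0), (0,1), (1,0), (1,1), (2,0), (2,1)}
Operation: componentwise addition mod (3, 2)
Entry (a, b) = ((a₁+b₁) mod 3, (a₂+b₂) mod 2)

Cayley table:
      | (0,0) | (0,1) | (1,0) | (1,1) | (2,0) | (2,1)
(0,0) | (0,0) | (0,1) | (1,0) | (1,1) | (2,0) | (2,1)
(0,1) | (0,1) | (0,0) | (1,1) | (1,0) | (2,1) | (2,0)
(1,0) | (1,0) | (1,1) | (2,0) | (2,1) | (0,0) | (0,1)
(1,1) | (1,1) | (1,0) | (2,1) | (2,0) | (0,1) | (0,0)
(2,0) | (2,0) | (2,1) | (0,0) | (0,1) | (1,0) | (1,1)
(2,1) | (2,1) | (2,0) | (0,1) | (0,0) | (1,1) | (1,0)


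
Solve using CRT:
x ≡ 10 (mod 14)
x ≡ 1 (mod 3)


m₁ = 14, m₂ = 3, gcd = 1, so CRT applies. M = m₁·m₂ = 42
Let M₁ = M/m₁ = 3, M₂ = M/m₂ = 14
Find y₁ ≡ M₁⁻¹ (mod m₁): 3⁻¹ ≡ 5 (mod 14)
Find y₂ ≡ M₂⁻¹ (mod m₂): 14⁻¹ ≡ 2 (mod 3)
x = a₁·M₁·y₁ + a₂·M₂·y₂ = 10·3·5 + 1·14·2 = 178
Reduce mod 42: x ≡ 10
Check: 10 mod 14 = 10 ✓, 10 mod 3 = 1 ✓

x ≡ 10 (mod 42)


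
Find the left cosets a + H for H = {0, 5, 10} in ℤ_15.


H = {0, 5, 10}, |H| = 3
Number of cosets = |G|/|H| = 15/3 = 5
0 + H = {0, 5, 10}
1 + H = {1, 6, 11}
2 + H = {2, 7, 12}
3 + H = {3, 8, 13}
4 + H = {4, 9, 14}

Cosets: 0+H={0,5,10}; 1+H={1,6,11}; 2+H={2,7,12}; 3+H={3,8,13}; 4+H={4,9,14}


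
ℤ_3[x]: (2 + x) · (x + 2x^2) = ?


Expand and collect like terms; reduce coefficients mod 3:
x^0: 2·0 = 0 ≡ 0 (mod 3)
x^1: 2·1 + 1·0 = 2 ≡ 2 (mod 3)
x^2: 2·2 + 1·1 = 5 ≡ 2 (mod 3)
x^3: 1·2 = 2 ≡ 2 (mod 3)
Result: 2x + 2x^2 + 2x^3

f · g = 2x + 2x^2 + 2x^3


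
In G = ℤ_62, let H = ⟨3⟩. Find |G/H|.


|⟨3⟩| = n / gcd(3, 62) = 62 / 1 = 62
H is normal (ℤ_62 is abelian).
|G/H| = |G| / |H| = 62 / 62 = 1

|G/H| = 1


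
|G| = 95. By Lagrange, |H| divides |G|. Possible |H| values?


Lagrange's theorem: |H| divides |G|
|G| = 95
Divisors of 95: 1, 5, 19, 95

Possible subgroup orders: {1, 5, 19, 95}


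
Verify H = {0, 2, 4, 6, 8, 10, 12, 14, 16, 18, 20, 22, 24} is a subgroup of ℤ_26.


Subgroup test for H = {0, 2, 4, 6, 8, 10, 12, 14, 16, 18, 20, 22, 24} in (ℤ_26, +):
(1) 0 ∈ H? Yes
(2) Closure: for all a,b ∈ H, (a+b) mod 26 ∈ H? Yes
(3) Inverses: for all a ∈ H, -a mod 26 ∈ H? Yes

Yes, H is a subgroup of ℤ_26


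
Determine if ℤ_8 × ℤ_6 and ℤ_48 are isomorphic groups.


Comparing ℤ_8 × ℤ_6 and ℤ_48:
gcd(8,6) = 2 ≠ 1. Max element order in ℤ_8×ℤ_6 is lcm(8,6) = 24 < 48, so it has no element of order 48

No, ℤ_8 × ℤ_6 ≇ ℤ_48


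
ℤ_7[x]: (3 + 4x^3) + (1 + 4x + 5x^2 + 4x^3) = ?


Add coefficients mod 7:
x^0: 3 + 1 = 4 (mod 7)
x^1: 0 + 4 = 4 (mod 7)
x^2: 0 + 5 = 5 (mod 7)
x^3: 4 + 4 = 1 (mod 7)
Result: 4 + 4x + 5x^2 + x^3

f + g = 4 + 4x + 5x^2 + x^3


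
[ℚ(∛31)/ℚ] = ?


∛31 has minimal polynomial x³ - 31 (irreducible over ℚ since 31 is not a perfect cube)

[ℚ(∛31)/ℚ] = 3


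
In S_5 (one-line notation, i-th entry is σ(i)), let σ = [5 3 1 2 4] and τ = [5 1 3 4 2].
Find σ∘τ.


σ∘τ: apply τ first, then σ
1 →τ 5 →σ 4
2 →τ 1 →σ 5
3 →τ 3 →σ 1
4 →τ 4 →σ 2
5 →τ 2 →σ 3

σ∘τ = [4 5 1 2 3]


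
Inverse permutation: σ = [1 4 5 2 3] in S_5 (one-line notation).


To find σ⁻¹, swap domain and range:
σ(1) = 1 → σ⁻¹(1) = 1
σ(2) = 4 → σ⁻¹(4) = 2
σ(3) = 5 → σ⁻¹(5) = 3
σ(4) = 2 → σ⁻¹(2) = 4
σ(5) = 3 → σ⁻¹(3) = 5

σ⁻¹ = [1 4 5 2 3]


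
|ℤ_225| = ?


ℤ_n has n elements.

|ℤ_225| = 225


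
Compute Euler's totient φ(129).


Factor n: 129 = 3 × 43
φ(n) = n · ∏(1 - 1/p) over distinct primes p | n
φ(129) = 129 · (1 - 1/3) · (1 - 1/43) = 84

φ(129) = 84


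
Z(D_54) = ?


Z(G) = {g ∈ G | gx = xg for all x ∈ G}
For even n, Z(D_n) = {e, r^(n/2)}: the 180° rotation r^27 commutes with every reflection and rotation

Z(D_54) = {e, r^27}


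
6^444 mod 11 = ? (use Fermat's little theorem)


Fermat's little theorem: if p is prime and gcd(a,p)=1, then a^(p-1) ≡ 1 (mod p)
p = 11 is prime, gcd(6,11) = 1
Reduce exponent: 444 mod 10 = 4
So 6^444 ≡ 6^4 (mod 11)
6^4 mod 11 = 9

6^444 ≡ 9 (mod 11)


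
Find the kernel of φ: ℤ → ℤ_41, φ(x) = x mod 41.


Kernel = preimage of identity
ker(φ) = {x ∈ ℤ : x ≡ 0 (mod 41)} = 41ℤ = {0, ±41, ±82, ...}

ker(φ) = 41ℤ


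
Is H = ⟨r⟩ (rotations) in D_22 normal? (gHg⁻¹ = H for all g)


H = ⟨r⟩ (rotations) in D_22
The rotation subgroup ⟨r⟩ has index 2 in D_22, so it is normal

Yes, normal subgroup


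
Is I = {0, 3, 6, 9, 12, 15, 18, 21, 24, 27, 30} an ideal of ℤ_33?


Check ideal conditions for I = {0, 3, 6, 9, 12, 15, 18, 21, 24, 27, 30} in ℤ_33:
(1) I is an additive subgroup? Yes
(2) For r ∈ ℤ_33 and a ∈ I: r·a ∈ I? Yes

Yes, I is an ideal of ℤ_33


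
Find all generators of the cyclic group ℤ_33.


g generates ℤ_n iff gcd(g,n) = 1
Prime factors of 33: 3, 11
Generators are g ∈ {1,...,32} not divisible by any of these primes.
Generators: {1, 2, 4, 5, 7, 8, 10, 13, 14, 16, 17, 19, 20, 23, 25, 26, 28, 29, 31, 32}
Number of generators = φ(33) = 20

Generators of ℤ_33 = {1, 2, 4, 5, 7, 8, 10, 13, 14, 16, 17, 19, 20, 23, 25, 26, 28, 29, 31, 32}


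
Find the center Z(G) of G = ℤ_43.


Z(G) = {g ∈ G | gx = xg for all x ∈ G}
ℤ_43 is abelian, so Z(G) = G

Z(ℤ_43) = ℤ_43


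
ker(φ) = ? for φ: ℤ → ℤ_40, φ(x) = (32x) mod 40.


Kernel = preimage of identity
ker(φ) = {x ∈ ℤ : 32x ≡ 0 (mod 40)}. gcd(32,40) = 8, so 32x ≡ 0 (mod 40) ⟺ x ≡ 0 (mod 40/8 = 5). Hence ker(φ) = 5ℤ

ker(φ) = 5ℤ


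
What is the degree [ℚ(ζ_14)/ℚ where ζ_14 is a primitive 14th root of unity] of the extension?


[ℚ(ζ_n):ℚ] = deg Φ_n(x) = φ(n). Here φ(14) = 6

[ℚ(ζ_14)/ℚ where ζ_14 is a primitive 14th root of unity] = 6


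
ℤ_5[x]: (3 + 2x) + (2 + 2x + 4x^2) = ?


Add coefficients mod 5:
x^0: 3 + 2 = 0 (mod 5)
x^1: 2 + 2 = 4 (mod 5)
x^2: 0 + 4 = 4 (mod 5)
Result: 4x + 4x^2

f + g = 4x + 4x^2


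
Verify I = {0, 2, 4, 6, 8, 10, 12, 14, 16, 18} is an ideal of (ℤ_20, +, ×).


Check ideal conditions for I = {0, 2, 4, 6, 8, 10, 12, 14, 16, 18} in ℤ_20:
(1) I is an additive subgroup? Yes
(2) For r ∈ ℤ_20 and a ∈ I: r·a ∈ I? Yes

Yes, I is an ideal of ℤ_20


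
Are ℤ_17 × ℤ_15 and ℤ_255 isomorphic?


Comparing ℤ_17 × ℤ_15 and ℤ_255:
gcd(17,15) = 1, so ℤ_17 × ℤ_15 ≅ ℤ_255 (CRT)

Yes, ℤ_17 × ℤ_15 ≅ ℤ_255


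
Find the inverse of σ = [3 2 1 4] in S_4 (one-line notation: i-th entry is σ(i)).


To find σ⁻¹, swap domain and range:
σ(1) = 3 → σ⁻¹(3) = 1
σ(2) = 2 → σ⁻¹(2) = 2
σ(3) = 1 → σ⁻¹(1) = 3
σ(4) = 4 → σ⁻¹(4) = 4

σ⁻¹ = [3 2 1 4]


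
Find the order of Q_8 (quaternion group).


Q_8 = {±1, ±i, ±j, ±k}
|Q_8| = 8

|Q_8 (quaternion group)| = 8


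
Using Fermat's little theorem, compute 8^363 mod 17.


Fermat's little theorem: if p is prime and gcd(a,p)=1, then a^(p-1) ≡ 1 (mod p)
p = 17 is prime, gcd(8,17) = 1
Reduce exponent: 363 mod 16 = 11
So 8^363 ≡ 8^11 (mod 17)
8^11 mod 17 = 2

8^363 ≡ 2 (mod 17)


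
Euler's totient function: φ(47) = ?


Factor n: 47 = 47
φ(n) = n · ∏(1 - 1/p) over distinct primes p | n
φ(47) = 47 · (1 - 1/47) = 46

φ(47) = 46


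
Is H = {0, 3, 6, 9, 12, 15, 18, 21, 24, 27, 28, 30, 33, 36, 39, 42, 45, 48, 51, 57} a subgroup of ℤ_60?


Subgroup test for H = {0, 3, 6, 9, 12, 15, 18, 21, 24, 27, 28, 30, 33, 36, 39, 42, 45, 48, 51, 57} in (ℤ_60, +):
(1) 0 ∈ H? Yes
(2) Closure: for all a,b ∈ H, (a+b) mod 60 ∈ H? No  [counterexample: 3 + 28 = 31 ∉ H]
(3) Inverses: for all a ∈ H, -a mod 60 ∈ H? No

No, H is not a subgroup of ℤ_60


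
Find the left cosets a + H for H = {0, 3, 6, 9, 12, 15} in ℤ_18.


H = {0, 3, 6, 9, 12, 15}, |H| = 6
Number of cosets = |G|/|H| = 18/6 = 3
0 + H = {0, 3, 6, 9, 12, 15}
1 + H = {1, 4, 7, 10, 13, 16}
2 + H = {2, 5, 8, 11, 14, 17}

Cosets: 0+H={0,3,6,9,12,15}; 1+H={1,4,7,10,13,16}; 2+H={2,5,8,11,14,17}


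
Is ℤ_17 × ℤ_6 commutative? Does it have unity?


Direct product ring; commutative with unity (1,1); but (1,0)·(0,1) = (0,0) gives zero divisors, so not an integral domain
Commutative: Yes
Integral domain: No
Has unity: Yes

ℤ_17 × ℤ_6: Commutative=Yes, Unity=Yes


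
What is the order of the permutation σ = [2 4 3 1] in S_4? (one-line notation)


Cycle decomposition: (1 2 4)
Cycle lengths: 3
Order = lcm(3) = 3

ord(σ) = 3


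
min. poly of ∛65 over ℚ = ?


∛65 satisfies x³ - 65 = 0, irreducible over ℚ (no rational root; 65 is not a perfect cube)

Minimal polynomial: x³ - 65


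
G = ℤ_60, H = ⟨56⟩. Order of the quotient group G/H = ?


|⟨56⟩| = n / gcd(56, 60) = 60 / 4 = 15
H is normal (ℤ_60 is abelian).
|G/H| = |G| / |H| = 60 / 15 = 4

|G/H| = 4


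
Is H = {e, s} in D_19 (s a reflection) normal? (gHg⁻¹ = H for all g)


H = {e, s} in D_19 (s a reflection)
r·s·r⁻¹ = sr⁻² ≠ s for n ≥ 3, so {e, s} is not closed under conjugation

No, not a normal subgroup


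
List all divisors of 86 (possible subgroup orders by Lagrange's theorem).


Lagrange's theorem: |H| divides |G|
|G| = 86
Divisors of 86: 1, 2, 43, 86

Possible subgroup orders: {1, 2, 43, 86}


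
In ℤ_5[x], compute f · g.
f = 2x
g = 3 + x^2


Expand and collect like terms; reduce coefficients mod 5:
x^0: 0·3 = 0 ≡ 0 (mod 5)
x^1: 0·0 + 2·3 = 6 ≡ 1 (mod 5)
x^2: 0·1 + 2·0 = 0 ≡ 0 (mod 5)
x^3: 2·1 = 2 ≡ 2 (mod 5)
Result: x + 2x^3

f · g = x + 2x^3


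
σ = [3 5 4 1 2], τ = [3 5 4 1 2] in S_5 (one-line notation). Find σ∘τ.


σ∘τ: apply τ first, then σ
1 →τ 3 →σ 4
2 →τ 5 →σ 2
3 →τ 4 →σ 1
4 →τ 1 →σ 3
5 →τ 2 →σ 5

σ∘τ = [4 2 1 3 5]


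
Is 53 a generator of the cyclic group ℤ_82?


g generates ℤ_n iff gcd(g, n) = 1
gcd(53, 82) = 1
Since gcd = 1, 53 is a generator.

Yes, 53 generates ℤ_82


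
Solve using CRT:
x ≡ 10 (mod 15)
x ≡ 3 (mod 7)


m₁ = 15, m₂ = 7, gcd = 1, so CRT applies. M = m₁·m₂ = 105
Let M₁ = M/m₁ = 7, M₂ = M/m₂ = 15
Find y₁ ≡ M₁⁻¹ (mod m₁): 7⁻¹ ≡ 13 (mod 15)
Find y₂ ≡ M₂⁻¹ (mod m₂): 15⁻¹ ≡ 1 (mod 7)
x = a₁·M₁·y₁ + a₂·M₂·y₂ = 10·7·13 + 3·15·1 = 955
Reduce mod 105: x ≡ 10
Check: 10 mod 15 = 10 ✓, 10 mod 7 = 3 ✓

x ≡ 10 (mod 105)


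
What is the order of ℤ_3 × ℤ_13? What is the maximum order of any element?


|ℤ_3 × ℤ_13| = 3 × 13 = 39
Max element order = lcm(3,13) = 39
Cyclic? Yes (gcd=1)

|ℤ_3×ℤ_13| = 39, max element order = 39


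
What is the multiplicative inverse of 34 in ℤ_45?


Use the extended Euclidean algorithm to write 1 = 34·s + 45·t; then s mod 45 is the inverse.
Euclidean algorithm:
  34 = 0·45 + 34
  45 = 1·34 + 11
  34 = 3·11 + 1
  11 = 11·1 + 0
gcd(34,45) = 1
Back-substitution gives: 34·(4) + 45·(-3) = 1
So 34⁻¹ ≡ 4 ≡ 4 (mod 45)
Check: 34 × 4 = 136 ≡ 1 (mod 45) ✓

34⁻¹ ≡ 4 (mod 45)


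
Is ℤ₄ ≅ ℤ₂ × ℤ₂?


Comparing ℤ₄ and ℤ₂ × ℤ₂:
ℤ₄ has an element of order 4; ℤ₂×ℤ₂ has exponent 2

No, ℤ₄ ≇ ℤ₂ × ℤ₂


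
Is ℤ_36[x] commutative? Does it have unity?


ℤ_36 has zero divisors (2·18 ≡ 0), and these lift to constant zero divisors in ℤ_36[x]; so not an integral domain
Commutative: Yes
Integral domain: No
Has unity: Yes

ℤ_36[x]: Commutative=Yes, Unity=Yes


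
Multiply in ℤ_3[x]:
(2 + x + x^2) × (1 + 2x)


Expand and collect like terms; reduce coefficients mod 3:
x^0: 2·1 = 2 ≡ 2 (mod 3)
x^1: 2·2 + 1·1 = 5 ≡ 2 (mod 3)
x^2: 1·2 + 1·1 = 3 ≡ 0 (mod 3)
x^3: 1·2 = 2 ≡ 2 (mod 3)
Result: 2 + 2x + 2x^3

f · g = 2 + 2x + 2x^3


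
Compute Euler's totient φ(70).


Factor n: 70 = 2 × 5 × 7
φ(n) = n · ∏(1 - 1/p) over distinct primes p | n
φ(70) = 70 · (1 - 1/2) · (1 - 1/5) · (1 - 1/7) = 24

φ(70) = 24


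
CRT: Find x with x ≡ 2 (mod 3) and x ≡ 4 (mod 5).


m₁ = 3, m₂ = 5, gcd = 1, so CRT applies. M = m₁·m₂ = 15
Let M₁ = M/m₁ = 5, M₂ = M/m₂ = 3
Find y₁ ≡ M₁⁻¹ (mod m₁): 5⁻¹ ≡ 2 (mod 3)
Find y₂ ≡ M₂⁻¹ (mod m₂): 3⁻¹ ≡ 2 (mod 5)
x = a₁·M₁·y₁ + a₂·M₂·y₂ = 2·5·2 + 4·3·2 = 44
Reduce mod 15: x ≡ 14
Check: 14 mod 3 = 2 ✓, 14 mod 5 = 4 ✓

x ≡ 14 (mod 15)
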